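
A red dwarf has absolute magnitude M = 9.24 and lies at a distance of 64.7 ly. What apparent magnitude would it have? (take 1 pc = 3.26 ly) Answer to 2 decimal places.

d = 64.7 ly / 3.26 = 19.85 pc
m = M + 5 log₁₀ d − 5 = 9.24 + 5·1.2977 − 5 = 10.728

m ≈ 10.73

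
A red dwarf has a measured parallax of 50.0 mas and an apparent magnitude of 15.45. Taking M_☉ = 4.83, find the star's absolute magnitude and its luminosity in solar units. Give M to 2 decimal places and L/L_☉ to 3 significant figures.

M ≈ 13.94; L/L_☉ ≈ 2.26×10^-4

d = 1/p = 1000/50.0 mas = 20.00 pc
M = m − 5 log₁₀ d + 5 = 15.45 − 5·1.3010 + 5 = 13.945
M − M_☉ = 13.945 − 4.83 = 9.115
L/L_☉ = 10^(−0.4 × 9.115) = 2.260×10^-4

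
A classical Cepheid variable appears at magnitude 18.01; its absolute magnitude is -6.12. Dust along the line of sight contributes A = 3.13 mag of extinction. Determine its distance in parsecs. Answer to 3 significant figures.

d ≈ 158000 pc

m − M = 5 log₁₀(d/10 pc) + A  ⇒  18.01 − (-6.12) − 3.13 = 5 log₁₀(d/10)
21.000 = 5 log₁₀(d/10)
log₁₀ d = (m − M − A)/5 + 1 = 5.2000
d = 10^5.2000 = 158500 pc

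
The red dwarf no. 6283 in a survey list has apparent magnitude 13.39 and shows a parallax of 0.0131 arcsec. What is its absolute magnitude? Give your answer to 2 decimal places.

M ≈ 8.98

d = 1/p = 1/0.0131″ = 76.34 pc
5 log₁₀(d/10 pc) = 5 log₁₀(76.34) − 5 = 4.414
M = m − 5 log₁₀(d/10) = 13.39 − 4.414 = 8.976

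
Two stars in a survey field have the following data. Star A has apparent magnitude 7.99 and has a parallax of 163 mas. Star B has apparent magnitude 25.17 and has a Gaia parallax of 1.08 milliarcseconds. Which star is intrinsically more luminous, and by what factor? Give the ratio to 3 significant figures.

Star A is more luminous, by a factor of 327.

Star A: p = 163 mas = 0.163″ → d = 1/p = 6.135 pc
Star A: M = m − 5 log₁₀ d + 5 = 7.99 − 5·0.7878 + 5 = 9.051
Star B: p = 1.08 mas = 1.08×10^-3″ → d = 1/p = 925.9 pc
Star B: M = m − 5 log₁₀ d + 5 = 25.17 − 5·2.9666 + 5 = 15.337
ΔM = M_A − M_B = 9.051 − (15.337) = -6.286; smaller M is more luminous → Star A.
L ratio = 10^(0.4 |ΔM|) = 10^2.514 = 326.9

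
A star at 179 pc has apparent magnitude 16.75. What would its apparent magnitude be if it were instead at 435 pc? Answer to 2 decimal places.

m ≈ 18.68

Flux ∝ 1/d², so Δm = 5 log₁₀(d₂/d₁) = 5 log₁₀(435/179) = 1.928
m₂ = m₁ + Δm = 16.75 + (1.928) = 18.678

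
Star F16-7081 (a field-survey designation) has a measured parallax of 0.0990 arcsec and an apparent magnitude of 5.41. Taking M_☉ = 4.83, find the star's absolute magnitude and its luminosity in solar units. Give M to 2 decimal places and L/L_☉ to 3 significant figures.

M ≈ 5.39; L/L_☉ ≈ 0.598

d = 1/p = 1/0.0990″ = 10.10 pc
M = m − 5 log₁₀ d + 5 = 5.41 − 5·1.0044 + 5 = 5.388
M − M_☉ = 5.388 − 4.83 = 0.558
L/L_☉ = 10^(−0.4 × 0.558) = 0.5980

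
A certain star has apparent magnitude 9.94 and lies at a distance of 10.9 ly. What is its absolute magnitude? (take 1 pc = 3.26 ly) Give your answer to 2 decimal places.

M ≈ 12.32

d = 10.9 ly / 3.26 = 3.344 pc
5 log₁₀(d/10 pc) = 5 log₁₀(3.344) − 5 = -2.379
M = m − 5 log₁₀(d/10) = 9.94 + 2.379 = 12.319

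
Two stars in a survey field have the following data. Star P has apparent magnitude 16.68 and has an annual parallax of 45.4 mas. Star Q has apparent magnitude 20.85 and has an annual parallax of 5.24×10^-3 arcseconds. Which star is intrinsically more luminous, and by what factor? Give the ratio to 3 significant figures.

Star P: p = 45.4 mas = 0.0454″ → d = 1/p = 22.03 pc
Star P: M = m − 5 log₁₀ d + 5 = 16.68 − 5·1.3429 + 5 = 14.965
Star Q: d = 1/p = 1/5.24×10^-3″ = 190.8 pc
Star Q: M = m − 5 log₁₀ d + 5 = 20.85 − 5·2.2807 + 5 = 14.447
ΔM = M_P − M_Q = 14.965 − (14.447) = 0.519; smaller M is more luminous → Star Q.
L ratio = 10^(0.4 |ΔM|) = 10^0.207 = 1.612

Star Q is more luminous, by a factor of 1.61.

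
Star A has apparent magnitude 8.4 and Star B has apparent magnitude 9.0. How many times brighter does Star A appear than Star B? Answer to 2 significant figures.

Magnitude difference = -0.6
Flux ratio = 10^(−0.4 Δm) = 10^(−0.4 × -0.6) = 10^0.240 = 1.738

1.7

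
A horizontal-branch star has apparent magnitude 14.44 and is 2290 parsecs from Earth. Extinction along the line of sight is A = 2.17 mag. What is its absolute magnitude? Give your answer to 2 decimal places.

5 log₁₀(d/10 pc) = 5 log₁₀(2290) − 5 = 11.799
M = m − 5 log₁₀(d/10) − A = 14.44 − 11.799 − 2.17 = 0.471

M ≈ 0.47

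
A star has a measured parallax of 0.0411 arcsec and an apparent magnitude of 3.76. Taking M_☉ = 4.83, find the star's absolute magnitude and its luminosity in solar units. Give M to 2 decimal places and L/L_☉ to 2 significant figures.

M ≈ 1.83; L/L_☉ ≈ 16

d = 1/p = 1/0.0411″ = 24.33 pc
M = m − 5 log₁₀ d + 5 = 3.76 − 5·1.3862 + 5 = 1.829
M − M_☉ = 1.829 − 4.83 = -3.001
L/L_☉ = 10^(−0.4 × -3.001) = 15.86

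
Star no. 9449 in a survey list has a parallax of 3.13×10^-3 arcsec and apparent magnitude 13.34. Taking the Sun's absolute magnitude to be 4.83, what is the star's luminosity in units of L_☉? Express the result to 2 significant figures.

d = 1/p = 1/3.13×10^-3″ = 319.5 pc
M = m − 5 log₁₀ d + 5 = 13.34 − 5·2.5045 + 5 = 5.818
M − M_☉ = 5.818 − 4.83 = 0.988
L/L_☉ = 10^(−0.4 × 0.988) = 0.4026

L/L_☉ ≈ 0.40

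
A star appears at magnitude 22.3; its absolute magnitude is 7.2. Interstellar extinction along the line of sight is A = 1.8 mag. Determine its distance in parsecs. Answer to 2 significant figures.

d ≈ 4600 pc

m − M = 5 log₁₀(d/10 pc) + A  ⇒  22.3 − (7.2) − 1.8 = 5 log₁₀(d/10)
13.300 = 5 log₁₀(d/10)
log₁₀ d = (m − M − A)/5 + 1 = 3.6600
d = 10^3.6600 = 4571 pc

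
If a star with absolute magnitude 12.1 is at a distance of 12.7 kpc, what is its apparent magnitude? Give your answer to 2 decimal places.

d = 12.7 kpc = 12700 pc
m = M + 5 log₁₀ d − 5 = 12.1 + 5·4.1038 − 5 = 27.619

m ≈ 27.62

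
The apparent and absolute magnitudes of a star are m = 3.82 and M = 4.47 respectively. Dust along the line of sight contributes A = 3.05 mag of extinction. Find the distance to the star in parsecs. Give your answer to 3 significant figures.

m − M = 5 log₁₀(d/10 pc) + A  ⇒  3.82 − (4.47) − 3.05 = 5 log₁₀(d/10)
-3.700 = 5 log₁₀(d/10)
log₁₀ d = (m − M − A)/5 + 1 = 0.2600
d = 10^0.2600 = 1.820 pc

d ≈ 1.82 pc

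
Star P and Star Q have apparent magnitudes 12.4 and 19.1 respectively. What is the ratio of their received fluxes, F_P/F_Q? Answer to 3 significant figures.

Δm = 12.4 − (19.1) = -6.7
Flux ratio = 10^(−0.4 Δm) = 10^(−0.4 × -6.7) = 10^2.680 = 478.6

F_P/F_Q ≈ 479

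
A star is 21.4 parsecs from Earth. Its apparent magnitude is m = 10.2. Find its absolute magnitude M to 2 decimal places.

M ≈ 8.55

5 log₁₀(d/10 pc) = 5 log₁₀(21.40) − 5 = 1.652
M = m − 5 log₁₀(d/10) = 10.2 − 1.652 = 8.548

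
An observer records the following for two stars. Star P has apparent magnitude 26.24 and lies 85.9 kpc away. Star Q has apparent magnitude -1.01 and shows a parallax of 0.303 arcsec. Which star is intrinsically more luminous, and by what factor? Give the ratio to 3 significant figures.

Star Q is more luminous, by a factor of 117.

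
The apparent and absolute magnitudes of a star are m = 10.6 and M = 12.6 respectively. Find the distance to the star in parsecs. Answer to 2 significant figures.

μ = m − M = -2.000
m − M = 5 log₁₀ d − 5
log₁₀ d = (m − M)/5 + 1 = 0.6000
d = 10^0.6000 = 3.981 pc

d ≈ 4.0 pc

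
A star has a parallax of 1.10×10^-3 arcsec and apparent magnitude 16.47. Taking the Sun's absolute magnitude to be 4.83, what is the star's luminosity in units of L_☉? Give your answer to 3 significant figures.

d = 1/p = 1/1.10×10^-3″ = 909.1 pc
M = m − 5 log₁₀ d + 5 = 16.47 − 5·2.9586 + 5 = 6.677
M − M_☉ = 6.677 − 4.83 = 1.847
L/L_☉ = 10^(−0.4 × 1.847) = 0.1825

L/L_☉ ≈ 0.182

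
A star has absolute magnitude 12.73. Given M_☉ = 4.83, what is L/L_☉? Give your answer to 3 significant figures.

M − M_☉ = 12.73 − 4.83 = 7.900
L/L_☉ = 10^(−0.4 (M − M_☉)) = 10^-3.160 = 6.918×10^-4

L/L_☉ ≈ 6.92×10^-4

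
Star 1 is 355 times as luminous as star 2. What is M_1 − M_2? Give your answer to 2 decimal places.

M_1 − M_2 ≈ -6.38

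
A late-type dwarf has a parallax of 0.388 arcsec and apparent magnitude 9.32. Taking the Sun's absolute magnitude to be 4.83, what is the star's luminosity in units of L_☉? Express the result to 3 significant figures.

L/L_☉ ≈ 1.06×10^-3

d = 1/p = 1/0.388″ = 2.577 pc
M = m − 5 log₁₀ d + 5 = 9.32 − 5·0.4112 + 5 = 12.264
M − M_☉ = 12.264 − 4.83 = 7.434
L/L_☉ = 10^(−0.4 × 7.434) = 1.063×10^-3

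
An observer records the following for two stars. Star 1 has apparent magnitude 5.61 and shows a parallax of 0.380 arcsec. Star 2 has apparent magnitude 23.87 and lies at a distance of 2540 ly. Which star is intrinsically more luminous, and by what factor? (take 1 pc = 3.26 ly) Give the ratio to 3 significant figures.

Star 1: d = 1/p = 1/0.380″ = 2.632 pc
Star 1: M = m − 5 log₁₀ d + 5 = 5.61 − 5·0.4202 + 5 = 8.509
Star 2: d = 2540 ly / 3.26 = 779.1 pc
Star 2: M = m − 5 log₁₀ d + 5 = 23.87 − 5·2.8916 + 5 = 14.412
ΔM = M_1 − M_2 = 8.509 − (14.412) = -5.903; smaller M is more luminous → Star 1.
L ratio = 10^(0.4 |ΔM|) = 10^2.361 = 229.7

Star 1 is more luminous, by a factor of 230.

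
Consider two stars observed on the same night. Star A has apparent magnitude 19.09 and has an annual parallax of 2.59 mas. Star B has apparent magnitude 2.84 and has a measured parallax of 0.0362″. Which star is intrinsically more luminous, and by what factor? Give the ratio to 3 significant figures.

Star A: p = 2.59 mas = 2.59×10^-3″ → d = 1/p = 386.1 pc
Star A: M = m − 5 log₁₀ d + 5 = 19.09 − 5·2.5867 + 5 = 11.156
Star B: d = 1/p = 1/0.0362″ = 27.62 pc
Star B: M = m − 5 log₁₀ d + 5 = 2.84 − 5·1.4413 + 5 = 0.634
ΔM = M_A − M_B = 11.156 − (0.634) = 10.523; smaller M is more luminous → Star B.
L ratio = 10^(0.4 |ΔM|) = 10^4.209 = 16190

Star B is more luminous, by a factor of 16200.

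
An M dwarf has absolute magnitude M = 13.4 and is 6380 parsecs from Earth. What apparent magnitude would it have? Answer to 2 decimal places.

m ≈ 27.42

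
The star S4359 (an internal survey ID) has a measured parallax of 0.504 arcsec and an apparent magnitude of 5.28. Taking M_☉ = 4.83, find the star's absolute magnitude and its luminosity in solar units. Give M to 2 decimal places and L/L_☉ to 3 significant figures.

d = 1/p = 1/0.504″ = 1.984 pc
M = m − 5 log₁₀ d + 5 = 5.28 − 5·0.2976 + 5 = 8.792
M − M_☉ = 8.792 − 4.83 = 3.962
L/L_☉ = 10^(−0.4 × 3.962) = 0.02601

M ≈ 8.79; L/L_☉ ≈ 0.0260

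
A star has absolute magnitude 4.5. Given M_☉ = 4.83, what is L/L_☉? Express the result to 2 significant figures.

L/L_☉ ≈ 1.4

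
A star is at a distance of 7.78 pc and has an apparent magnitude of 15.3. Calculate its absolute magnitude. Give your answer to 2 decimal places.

5 log₁₀(d/10 pc) = 5 log₁₀(7.780) − 5 = -0.545
M = m − 5 log₁₀(d/10) = 15.3 + 0.545 = 15.845

M ≈ 15.85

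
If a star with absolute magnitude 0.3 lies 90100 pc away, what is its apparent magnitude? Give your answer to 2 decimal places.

m = M + 5 log₁₀ d − 5 = 0.3 + 5·4.9547 − 5 = 20.074

m ≈ 20.07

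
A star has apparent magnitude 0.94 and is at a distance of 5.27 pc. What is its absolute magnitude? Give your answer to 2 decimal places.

M ≈ 2.33

5 log₁₀(d/10 pc) = 5 log₁₀(5.270) − 5 = -1.391
M = m − 5 log₁₀(d/10) = 0.94 + 1.391 = 2.331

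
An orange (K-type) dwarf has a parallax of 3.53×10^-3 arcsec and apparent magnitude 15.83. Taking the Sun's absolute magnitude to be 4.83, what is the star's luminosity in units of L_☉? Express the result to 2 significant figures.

L/L_☉ ≈ 0.032

d = 1/p = 1/3.53×10^-3″ = 283.3 pc
M = m − 5 log₁₀ d + 5 = 15.83 − 5·2.4522 + 5 = 8.569
M − M_☉ = 8.569 − 4.83 = 3.739
L/L_☉ = 10^(−0.4 × 3.739) = 0.03195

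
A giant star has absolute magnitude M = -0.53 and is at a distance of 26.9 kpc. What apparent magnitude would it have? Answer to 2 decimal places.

m ≈ 16.62

d = 26.9 kpc = 26900 pc
m = M + 5 log₁₀ d − 5 = -0.53 + 5·4.4298 − 5 = 16.619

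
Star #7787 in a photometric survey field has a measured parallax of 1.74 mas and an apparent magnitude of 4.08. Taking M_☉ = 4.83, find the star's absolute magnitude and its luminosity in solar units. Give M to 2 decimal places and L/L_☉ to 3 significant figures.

M ≈ -4.72; L/L_☉ ≈ 6590

d = 1/p = 1000/1.74 mas = 574.7 pc
M = m − 5 log₁₀ d + 5 = 4.08 − 5·2.7595 + 5 = -4.717
M − M_☉ = -4.717 − 4.83 = -9.547
L/L_☉ = 10^(−0.4 × -9.547) = 6590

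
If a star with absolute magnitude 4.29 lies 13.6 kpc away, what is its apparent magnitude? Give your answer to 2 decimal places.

d = 13.6 kpc = 13600 pc
m = M + 5 log₁₀ d − 5 = 4.29 + 5·4.1335 − 5 = 19.958

m ≈ 19.96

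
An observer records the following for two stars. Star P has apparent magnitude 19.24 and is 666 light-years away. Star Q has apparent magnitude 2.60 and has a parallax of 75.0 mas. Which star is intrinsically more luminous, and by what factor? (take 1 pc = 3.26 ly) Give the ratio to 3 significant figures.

Star P: d = 666 ly / 3.26 = 204.3 pc
Star P: M = m − 5 log₁₀ d + 5 = 19.24 − 5·2.3103 + 5 = 12.689
Star Q: p = 75.0 mas = 0.0750″ → d = 1/p = 13.33 pc
Star Q: M = m − 5 log₁₀ d + 5 = 2.60 − 5·1.1249 + 5 = 1.975
ΔM = M_P − M_Q = 12.689 − (1.975) = 10.713; smaller M is more luminous → Star Q.
L ratio = 10^(0.4 |ΔM|) = 10^4.285 = 19290

Star Q is more luminous, by a factor of 19300.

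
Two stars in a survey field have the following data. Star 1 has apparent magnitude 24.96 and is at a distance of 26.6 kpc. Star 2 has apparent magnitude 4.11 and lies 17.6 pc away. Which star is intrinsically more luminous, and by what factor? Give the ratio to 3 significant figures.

Star 1: d = 26.6 kpc = 26600 pc
Star 1: M = m − 5 log₁₀ d + 5 = 24.96 − 5·4.4249 + 5 = 7.836
Star 2: M = m − 5 log₁₀ d + 5 = 4.11 − 5·1.2455 + 5 = 2.882
ΔM = M_1 − M_2 = 7.836 − (2.882) = 4.953; smaller M is more luminous → Star 2.
L ratio = 10^(0.4 |ΔM|) = 10^1.981 = 95.78

Star 2 is more luminous, by a factor of 95.8.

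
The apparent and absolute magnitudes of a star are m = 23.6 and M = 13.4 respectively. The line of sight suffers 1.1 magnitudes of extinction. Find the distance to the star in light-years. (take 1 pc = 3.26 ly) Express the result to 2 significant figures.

d ≈ 2200 ly

m − M = 5 log₁₀(d/10 pc) + A  ⇒  23.6 − (13.4) − 1.1 = 5 log₁₀(d/10)
9.100 = 5 log₁₀(d/10)
log₁₀ d = (m − M − A)/5 + 1 = 2.8200
d = 10^2.8200 = 660.7 pc
= 2154 ly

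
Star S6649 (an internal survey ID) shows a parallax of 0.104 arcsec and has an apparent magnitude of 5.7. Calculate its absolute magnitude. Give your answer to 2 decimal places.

M ≈ 5.79

d = 1/p = 1/0.104″ = 9.615 pc
5 log₁₀(d/10 pc) = 5 log₁₀(9.615) − 5 = -0.085
M = m − 5 log₁₀(d/10) = 5.7 + 0.085 = 5.785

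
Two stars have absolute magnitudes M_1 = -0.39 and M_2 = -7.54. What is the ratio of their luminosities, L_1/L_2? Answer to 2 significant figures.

ΔM = M_1 − M_2 = 7.15
L_1/L_2 = 10^(−0.4 ΔM) = 10^-2.860 = 1.380×10^-3

L_1/L_2 ≈ 1.4×10^-3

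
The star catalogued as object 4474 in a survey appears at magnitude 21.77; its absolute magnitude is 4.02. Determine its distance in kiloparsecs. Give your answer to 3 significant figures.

μ = m − M = 17.750
m − M = 5 log₁₀ d − 5
log₁₀ d = (m − M)/5 + 1 = 4.5500
d = 10^4.5500 = 35480 pc
= 35.48 kpc

d ≈ 35.5 kpc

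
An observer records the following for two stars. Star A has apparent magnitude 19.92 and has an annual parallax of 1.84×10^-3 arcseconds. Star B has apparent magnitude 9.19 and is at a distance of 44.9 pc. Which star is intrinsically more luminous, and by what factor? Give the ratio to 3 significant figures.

Star A: d = 1/p = 1/1.84×10^-3″ = 543.5 pc
Star A: M = m − 5 log₁₀ d + 5 = 19.92 − 5·2.7352 + 5 = 11.244
Star B: M = m − 5 log₁₀ d + 5 = 9.19 − 5·1.6522 + 5 = 5.929
ΔM = M_A − M_B = 11.244 − (5.929) = 5.315; smaller M is more luminous → Star B.
L ratio = 10^(0.4 |ΔM|) = 10^2.126 = 133.7

Star B is more luminous, by a factor of 134.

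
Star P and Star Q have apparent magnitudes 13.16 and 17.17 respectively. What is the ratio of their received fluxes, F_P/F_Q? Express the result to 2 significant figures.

F_P/F_Q ≈ 40

Δm = 13.16 − (17.17) = -4.01
Flux ratio = 10^(−0.4 Δm) = 10^(−0.4 × -4.01) = 10^1.604 = 40.18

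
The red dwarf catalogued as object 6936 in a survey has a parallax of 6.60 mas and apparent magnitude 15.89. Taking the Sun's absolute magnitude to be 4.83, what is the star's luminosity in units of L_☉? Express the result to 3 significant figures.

d = 1/p = 1000/6.60 mas = 151.5 pc
M = m − 5 log₁₀ d + 5 = 15.89 − 5·2.1805 + 5 = 9.988
M − M_☉ = 9.988 − 4.83 = 5.158
L/L_☉ = 10^(−0.4 × 5.158) = 8.648×10^-3

L/L_☉ ≈ 8.65×10^-3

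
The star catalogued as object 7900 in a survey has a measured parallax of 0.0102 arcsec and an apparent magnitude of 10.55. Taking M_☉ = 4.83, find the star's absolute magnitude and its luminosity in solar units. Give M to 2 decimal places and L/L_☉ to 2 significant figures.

d = 1/p = 1/0.0102″ = 98.04 pc
M = m − 5 log₁₀ d + 5 = 10.55 − 5·1.9914 + 5 = 5.593
M − M_☉ = 5.593 − 4.83 = 0.763
L/L_☉ = 10^(−0.4 × 0.763) = 0.4952

M ≈ 5.59; L/L_☉ ≈ 0.50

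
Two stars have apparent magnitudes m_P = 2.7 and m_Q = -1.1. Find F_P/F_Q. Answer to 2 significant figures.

Δm = 2.7 − (-1.1) = 3.8
Flux ratio = 10^(−0.4 Δm) = 10^(−0.4 × 3.8) = 10^-1.520 = 0.03020

F_P/F_Q ≈ 0.030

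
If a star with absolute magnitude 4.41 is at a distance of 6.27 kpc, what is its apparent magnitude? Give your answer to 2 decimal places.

d = 6.27 kpc = 6270 pc
m = M + 5 log₁₀ d − 5 = 4.41 + 5·3.7973 − 5 = 18.396

m ≈ 18.40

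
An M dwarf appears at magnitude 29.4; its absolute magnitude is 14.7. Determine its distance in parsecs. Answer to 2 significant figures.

d ≈ 8700 pc

μ = m − M = 14.700
m − M = 5 log₁₀ d − 5
log₁₀ d = (m − M)/5 + 1 = 3.9400
d = 10^3.9400 = 8710 pc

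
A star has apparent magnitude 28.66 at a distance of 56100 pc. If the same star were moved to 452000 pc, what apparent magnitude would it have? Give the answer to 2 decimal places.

Flux ∝ 1/d², so Δm = 5 log₁₀(d₂/d₁) = 5 log₁₀(452000/56100) = 4.531
m₂ = m₁ + Δm = 28.66 + (4.531) = 33.191

m ≈ 33.19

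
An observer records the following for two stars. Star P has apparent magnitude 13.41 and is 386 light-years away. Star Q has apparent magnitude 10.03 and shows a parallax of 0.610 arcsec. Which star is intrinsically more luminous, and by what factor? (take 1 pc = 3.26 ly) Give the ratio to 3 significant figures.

Star P is more luminous, by a factor of 232.

Star P: d = 386 ly / 3.26 = 118.4 pc
Star P: M = m − 5 log₁₀ d + 5 = 13.41 − 5·2.0734 + 5 = 8.043
Star Q: d = 1/p = 1/0.610″ = 1.639 pc
Star Q: M = m − 5 log₁₀ d + 5 = 10.03 − 5·0.2147 + 5 = 13.957
ΔM = M_P − M_Q = 8.043 − (13.957) = -5.913; smaller M is more luminous → Star P.
L ratio = 10^(0.4 |ΔM|) = 10^2.365 = 232.0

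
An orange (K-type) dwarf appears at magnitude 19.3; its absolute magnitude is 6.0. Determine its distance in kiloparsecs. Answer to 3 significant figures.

μ = m − M = 13.300
m − M = 5 log₁₀ d − 5
log₁₀ d = (m − M)/5 + 1 = 3.6600
d = 10^3.6600 = 4571 pc
= 4.571 kpc

d ≈ 4.57 kpc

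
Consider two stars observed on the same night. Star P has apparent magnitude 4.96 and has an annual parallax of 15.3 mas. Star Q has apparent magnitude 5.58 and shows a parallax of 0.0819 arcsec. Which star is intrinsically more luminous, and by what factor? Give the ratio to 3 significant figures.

Star P: p = 15.3 mas = 0.0153″ → d = 1/p = 65.36 pc
Star P: M = m − 5 log₁₀ d + 5 = 4.96 − 5·1.8153 + 5 = 0.883
Star Q: d = 1/p = 1/0.0819″ = 12.21 pc
Star Q: M = m − 5 log₁₀ d + 5 = 5.58 − 5·1.0867 + 5 = 5.146
ΔM = M_P − M_Q = 0.883 − (5.146) = -4.263; smaller M is more luminous → Star P.
L ratio = 10^(0.4 |ΔM|) = 10^1.705 = 50.72

Star P is more luminous, by a factor of 50.7.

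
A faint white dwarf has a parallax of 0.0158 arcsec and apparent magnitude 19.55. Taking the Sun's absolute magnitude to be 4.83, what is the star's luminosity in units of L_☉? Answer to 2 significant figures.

L/L_☉ ≈ 5.2×10^-5

d = 1/p = 1/0.0158″ = 63.29 pc
M = m − 5 log₁₀ d + 5 = 19.55 − 5·1.8013 + 5 = 15.543
M − M_☉ = 15.543 − 4.83 = 10.713
L/L_☉ = 10^(−0.4 × 10.713) = 5.184×10^-5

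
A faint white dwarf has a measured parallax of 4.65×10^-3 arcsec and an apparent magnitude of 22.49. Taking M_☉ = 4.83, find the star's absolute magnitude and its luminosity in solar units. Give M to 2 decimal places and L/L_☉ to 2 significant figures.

M ≈ 15.83; L/L_☉ ≈ 4.0×10^-5

d = 1/p = 1/4.65×10^-3″ = 215.1 pc
M = m − 5 log₁₀ d + 5 = 22.49 − 5·2.3325 + 5 = 15.827
M − M_☉ = 15.827 − 4.83 = 10.997
L/L_☉ = 10^(−0.4 × 10.997) = 3.991×10^-5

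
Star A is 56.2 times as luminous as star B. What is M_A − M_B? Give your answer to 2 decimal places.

Pogson: ΔM = −2.5 log₁₀(ratio) = −2.5 log₁₀(56.2) = −2.5 × 1.7497 = -4.374
Star A is brighter, so it has the smaller magnitude: the difference is negative.

M_A − M_B ≈ -4.37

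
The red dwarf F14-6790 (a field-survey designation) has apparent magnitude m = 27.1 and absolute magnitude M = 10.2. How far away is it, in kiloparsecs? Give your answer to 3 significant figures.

d ≈ 24.0 kpc

Distance modulus: m − M = 27.1 − (10.2) = 16.900
m − M = 5 log₁₀ d − 5
log₁₀ d = (m − M)/5 + 1 = 4.3800
d = 10^4.3800 = 23990 pc
= 23.99 kpc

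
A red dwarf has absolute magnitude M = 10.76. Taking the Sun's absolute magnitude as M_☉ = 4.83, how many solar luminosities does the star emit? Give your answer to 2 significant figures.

M − M_☉ = 10.76 − 4.83 = 5.930
L/L_☉ = 10^(−0.4 (M − M_☉)) = 10^-2.372 = 4.246×10^-3

L/L_☉ ≈ 4.2×10^-3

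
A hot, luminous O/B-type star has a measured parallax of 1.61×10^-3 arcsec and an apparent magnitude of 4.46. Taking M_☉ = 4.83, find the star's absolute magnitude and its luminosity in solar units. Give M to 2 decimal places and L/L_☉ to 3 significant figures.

d = 1/p = 1/1.61×10^-3″ = 621.1 pc
M = m − 5 log₁₀ d + 5 = 4.46 − 5·2.7932 + 5 = -4.506
M − M_☉ = -4.506 − 4.83 = -9.336
L/L_☉ = 10^(−0.4 × -9.336) = 5424

M ≈ -4.51; L/L_☉ ≈ 5420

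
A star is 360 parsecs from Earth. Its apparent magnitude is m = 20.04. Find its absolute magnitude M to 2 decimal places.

M ≈ 12.26

5 log₁₀(d/10 pc) = 5 log₁₀(360.0) − 5 = 7.782
M = m − 5 log₁₀(d/10) = 20.04 − 7.782 = 12.258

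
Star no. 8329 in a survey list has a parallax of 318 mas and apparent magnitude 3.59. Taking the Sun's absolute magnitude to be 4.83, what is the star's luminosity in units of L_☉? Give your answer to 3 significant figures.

d = 1/p = 1000/318 mas = 3.145 pc
M = m − 5 log₁₀ d + 5 = 3.59 − 5·0.4976 + 5 = 6.102
M − M_☉ = 6.102 − 4.83 = 1.272
L/L_☉ = 10^(−0.4 × 1.272) = 0.3098

L/L_☉ ≈ 0.310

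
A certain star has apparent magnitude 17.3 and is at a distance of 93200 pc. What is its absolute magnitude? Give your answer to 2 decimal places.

M ≈ -2.55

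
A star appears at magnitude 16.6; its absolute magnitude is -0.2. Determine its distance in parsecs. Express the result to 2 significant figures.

Distance modulus: m − M = 16.6 − (-0.2) = 16.800
m − M = 5 log₁₀ d − 5
log₁₀ d = (m − M)/5 + 1 = 4.3600
d = 10^4.3600 = 22910 pc

d ≈ 23000 pc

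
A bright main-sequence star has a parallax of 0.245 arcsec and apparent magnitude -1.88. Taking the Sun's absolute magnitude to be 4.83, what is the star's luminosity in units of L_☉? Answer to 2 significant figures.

L/L_☉ ≈ 80

d = 1/p = 1/0.245″ = 4.082 pc
M = m − 5 log₁₀ d + 5 = -1.88 − 5·0.6108 + 5 = 0.066
M − M_☉ = 0.066 − 4.83 = -4.764
L/L_☉ = 10^(−0.4 × -4.764) = 80.48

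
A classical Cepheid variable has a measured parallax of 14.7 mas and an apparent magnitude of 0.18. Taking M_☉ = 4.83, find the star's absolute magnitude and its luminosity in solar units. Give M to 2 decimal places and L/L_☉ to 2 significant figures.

d = 1/p = 1000/14.7 mas = 68.03 pc
M = m − 5 log₁₀ d + 5 = 0.18 − 5·1.8327 + 5 = -3.983
M − M_☉ = -3.983 − 4.83 = -8.813
L/L_☉ = 10^(−0.4 × -8.813) = 3352

M ≈ -3.98; L/L_☉ ≈ 3400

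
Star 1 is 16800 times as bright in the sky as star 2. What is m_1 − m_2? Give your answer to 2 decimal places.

m_1 − m_2 ≈ -10.56

Pogson: Δm = −2.5 log₁₀(ratio) = −2.5 log₁₀(16800) = −2.5 × 4.2253 = -10.563
Star 1 is brighter, so it has the smaller magnitude: the difference is negative.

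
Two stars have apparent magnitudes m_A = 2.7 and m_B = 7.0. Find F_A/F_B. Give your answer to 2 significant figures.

Magnitude difference = -4.3
Flux ratio = 10^(−0.4 Δm) = 10^(−0.4 × -4.3) = 10^1.720 = 52.48

F_A/F_B ≈ 52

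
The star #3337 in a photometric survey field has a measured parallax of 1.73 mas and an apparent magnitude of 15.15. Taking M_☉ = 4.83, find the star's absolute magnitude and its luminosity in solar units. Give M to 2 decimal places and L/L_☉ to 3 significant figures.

M ≈ 6.34; L/L_☉ ≈ 0.249

d = 1/p = 1000/1.73 mas = 578.0 pc
M = m − 5 log₁₀ d + 5 = 15.15 − 5·2.7620 + 5 = 6.340
M − M_☉ = 6.340 − 4.83 = 1.510
L/L_☉ = 10^(−0.4 × 1.510) = 0.2488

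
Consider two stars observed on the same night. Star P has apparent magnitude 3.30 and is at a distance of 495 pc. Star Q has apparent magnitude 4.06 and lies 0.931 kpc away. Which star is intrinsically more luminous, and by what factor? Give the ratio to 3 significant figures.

Star P: M = m − 5 log₁₀ d + 5 = 3.30 − 5·2.6946 + 5 = -5.173
Star Q: d = 0.931 kpc = 931.0 pc
Star Q: M = m − 5 log₁₀ d + 5 = 4.06 − 5·2.9689 + 5 = -5.785
ΔM = M_P − M_Q = -5.173 − (-5.785) = 0.612; smaller M is more luminous → Star Q.
L ratio = 10^(0.4 |ΔM|) = 10^0.245 = 1.757

Star Q is more luminous, by a factor of 1.76.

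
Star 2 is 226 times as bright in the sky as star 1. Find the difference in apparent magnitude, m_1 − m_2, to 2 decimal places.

Pogson: Δm = −2.5 log₁₀(ratio) = −2.5 log₁₀(226) = −2.5 × 2.3541 = -5.885
Star 2 is brighter so has the smaller magnitude: m_1 − m_2 is positive.

m_1 − m_2 ≈ 5.89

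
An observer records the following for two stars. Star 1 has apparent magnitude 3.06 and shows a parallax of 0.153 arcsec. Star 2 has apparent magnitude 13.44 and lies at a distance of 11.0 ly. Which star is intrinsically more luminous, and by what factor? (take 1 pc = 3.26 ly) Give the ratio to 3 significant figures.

Star 1 is more luminous, by a factor of 53200.

Star 1: d = 1/p = 1/0.153″ = 6.536 pc
Star 1: M = m − 5 log₁₀ d + 5 = 3.06 − 5·0.8153 + 5 = 3.983
Star 2: d = 11.0 ly / 3.26 = 3.374 pc
Star 2: M = m − 5 log₁₀ d + 5 = 13.44 − 5·0.5282 + 5 = 15.799
ΔM = M_1 − M_2 = 3.983 − (15.799) = -11.816; smaller M is more luminous → Star 1.
L ratio = 10^(0.4 |ΔM|) = 10^4.726 = 53240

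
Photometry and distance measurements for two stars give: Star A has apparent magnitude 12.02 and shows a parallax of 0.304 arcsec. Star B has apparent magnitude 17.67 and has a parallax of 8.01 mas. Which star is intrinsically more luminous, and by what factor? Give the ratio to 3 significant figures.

Star B is more luminous, by a factor of 7.92.

Star A: d = 1/p = 1/0.304″ = 3.289 pc
Star A: M = m − 5 log₁₀ d + 5 = 12.02 − 5·0.5171 + 5 = 14.434
Star B: p = 8.01 mas = 8.01×10^-3″ → d = 1/p = 124.8 pc
Star B: M = m − 5 log₁₀ d + 5 = 17.67 − 5·2.0964 + 5 = 12.188
ΔM = M_A − M_B = 14.434 − (12.188) = 2.246; smaller M is more luminous → Star B.
L ratio = 10^(0.4 |ΔM|) = 10^0.898 = 7.916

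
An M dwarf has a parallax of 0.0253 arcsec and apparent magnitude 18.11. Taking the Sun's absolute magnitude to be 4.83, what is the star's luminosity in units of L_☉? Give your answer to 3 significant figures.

d = 1/p = 1/0.0253″ = 39.53 pc
M = m − 5 log₁₀ d + 5 = 18.11 − 5·1.5969 + 5 = 15.126
M − M_☉ = 15.126 − 4.83 = 10.296
L/L_☉ = 10^(−0.4 × 10.296) = 7.617×10^-5

L/L_☉ ≈ 7.62×10^-5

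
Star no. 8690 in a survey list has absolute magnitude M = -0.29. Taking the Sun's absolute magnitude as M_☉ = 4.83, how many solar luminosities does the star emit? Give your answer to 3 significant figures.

L/L_☉ ≈ 112

M − M_☉ = -0.29 − 4.83 = -5.120
L/L_☉ = 10^(−0.4 (M − M_☉)) = 10^2.048 = 111.7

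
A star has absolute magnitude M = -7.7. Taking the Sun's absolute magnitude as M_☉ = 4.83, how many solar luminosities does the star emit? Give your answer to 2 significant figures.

L/L_☉ ≈ 100000

M − M_☉ = -7.7 − 4.83 = -12.530
L/L_☉ = 10^(−0.4 (M − M_☉)) = 10^5.012 = 102800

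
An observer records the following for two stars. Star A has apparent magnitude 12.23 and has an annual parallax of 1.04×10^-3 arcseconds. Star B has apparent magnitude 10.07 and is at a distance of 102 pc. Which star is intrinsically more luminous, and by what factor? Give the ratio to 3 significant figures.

Star A is more luminous, by a factor of 12.2.

Star A: d = 1/p = 1/1.04×10^-3″ = 961.5 pc
Star A: M = m − 5 log₁₀ d + 5 = 12.23 − 5·2.9830 + 5 = 2.315
Star B: M = m − 5 log₁₀ d + 5 = 10.07 − 5·2.0086 + 5 = 5.027
ΔM = M_A − M_B = 2.315 − (5.027) = -2.712; smaller M is more luminous → Star A.
L ratio = 10^(0.4 |ΔM|) = 10^1.085 = 12.15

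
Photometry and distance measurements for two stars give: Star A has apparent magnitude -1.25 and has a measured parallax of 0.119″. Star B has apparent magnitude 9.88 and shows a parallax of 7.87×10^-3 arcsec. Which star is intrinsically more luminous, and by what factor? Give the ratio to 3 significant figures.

Star A: d = 1/p = 1/0.119″ = 8.403 pc
Star A: M = m − 5 log₁₀ d + 5 = -1.25 − 5·0.9245 + 5 = -0.872
Star B: d = 1/p = 1/7.87×10^-3″ = 127.1 pc
Star B: M = m − 5 log₁₀ d + 5 = 9.88 − 5·2.1040 + 5 = 4.360
ΔM = M_A − M_B = -0.872 − (4.360) = -5.232; smaller M is more luminous → Star A.
L ratio = 10^(0.4 |ΔM|) = 10^2.093 = 123.8

Star A is more luminous, by a factor of 124.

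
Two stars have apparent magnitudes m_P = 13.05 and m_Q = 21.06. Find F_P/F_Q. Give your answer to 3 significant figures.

F_P/F_Q ≈ 1600

Δm = 13.05 − (21.06) = -8.01
Flux ratio = 10^(−0.4 Δm) = 10^(−0.4 × -8.01) = 10^3.204 = 1600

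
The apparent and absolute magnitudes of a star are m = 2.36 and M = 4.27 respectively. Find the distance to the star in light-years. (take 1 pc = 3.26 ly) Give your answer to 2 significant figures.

d ≈ 14 ly

μ = m − M = -1.910
m − M = 5 log₁₀ d − 5
log₁₀ d = (m − M)/5 + 1 = 0.6180
d = 10^0.6180 = 4.150 pc
= 13.53 ly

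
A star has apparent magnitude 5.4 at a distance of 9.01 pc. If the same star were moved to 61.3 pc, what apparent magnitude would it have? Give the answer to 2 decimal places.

Flux ∝ 1/d², so Δm = 5 log₁₀(d₂/d₁) = 5 log₁₀(61.3/9.01) = 4.164
m₂ = m₁ + Δm = 5.4 + (4.164) = 9.564

m ≈ 9.56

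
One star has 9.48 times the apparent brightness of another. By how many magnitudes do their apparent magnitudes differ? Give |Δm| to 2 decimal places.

Pogson: Δm = −2.5 log₁₀(ratio) = −2.5 log₁₀(9.48) = −2.5 × 0.9768 = -2.442

|Δm| ≈ 2.44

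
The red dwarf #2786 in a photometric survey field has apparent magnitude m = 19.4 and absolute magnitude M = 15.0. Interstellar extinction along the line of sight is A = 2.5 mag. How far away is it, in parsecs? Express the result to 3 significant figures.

d ≈ 24.0 pc

m − M = 5 log₁₀(d/10 pc) + A  ⇒  19.4 − (15.0) − 2.5 = 5 log₁₀(d/10)
1.900 = 5 log₁₀(d/10)
log₁₀ d = (m − M − A)/5 + 1 = 1.3800
d = 10^1.3800 = 23.99 pc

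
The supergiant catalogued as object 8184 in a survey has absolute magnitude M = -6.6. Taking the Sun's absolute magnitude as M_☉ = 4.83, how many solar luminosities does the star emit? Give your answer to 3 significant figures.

M − M_☉ = -6.6 − 4.83 = -11.430
L/L_☉ = 10^(−0.4 (M − M_☉)) = 10^4.572 = 37330

L/L_☉ ≈ 37300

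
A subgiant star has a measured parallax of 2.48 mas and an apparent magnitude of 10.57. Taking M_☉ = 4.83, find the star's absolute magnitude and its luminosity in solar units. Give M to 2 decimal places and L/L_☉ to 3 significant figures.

M ≈ 2.54; L/L_☉ ≈ 8.22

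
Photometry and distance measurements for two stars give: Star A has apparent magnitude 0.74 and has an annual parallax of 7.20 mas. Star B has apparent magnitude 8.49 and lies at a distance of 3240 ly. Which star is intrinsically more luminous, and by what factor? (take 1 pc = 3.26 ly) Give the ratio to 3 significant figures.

Star A is more luminous, by a factor of 24.6.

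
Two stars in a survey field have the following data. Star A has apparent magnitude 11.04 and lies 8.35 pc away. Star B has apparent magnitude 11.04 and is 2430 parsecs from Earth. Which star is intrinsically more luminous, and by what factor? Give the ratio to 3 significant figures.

Star B is more luminous, by a factor of 84700.

Star A: M = m − 5 log₁₀ d + 5 = 11.04 − 5·0.9217 + 5 = 11.432
Star B: M = m − 5 log₁₀ d + 5 = 11.04 − 5·3.3856 + 5 = -0.888
ΔM = M_A − M_B = 11.432 − (-0.888) = 12.320; smaller M is more luminous → Star B.
L ratio = 10^(0.4 |ΔM|) = 10^4.928 = 84690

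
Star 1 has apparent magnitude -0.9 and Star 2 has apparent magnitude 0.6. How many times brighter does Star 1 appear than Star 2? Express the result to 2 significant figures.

Magnitude difference = -1.5
Flux ratio = 10^(−0.4 Δm) = 10^(−0.4 × -1.5) = 10^0.600 = 3.981

4.0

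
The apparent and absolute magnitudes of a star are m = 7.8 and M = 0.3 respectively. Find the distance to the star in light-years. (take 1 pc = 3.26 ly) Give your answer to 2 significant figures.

Distance modulus: m − M = 7.8 − (0.3) = 7.500
m − M = 5 log₁₀ d − 5
log₁₀ d = (m − M)/5 + 1 = 2.5000
d = 10^2.5000 = 316.2 pc
= 1031 ly

d ≈ 1000 ly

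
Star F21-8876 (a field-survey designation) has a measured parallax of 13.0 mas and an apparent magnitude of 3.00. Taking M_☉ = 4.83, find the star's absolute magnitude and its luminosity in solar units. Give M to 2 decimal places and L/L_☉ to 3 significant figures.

d = 1/p = 1000/13.0 mas = 76.92 pc
M = m − 5 log₁₀ d + 5 = 3.00 − 5·1.8861 + 5 = -1.430
M − M_☉ = -1.430 − 4.83 = -6.260
L/L_☉ = 10^(−0.4 × -6.260) = 319.2

M ≈ -1.43; L/L_☉ ≈ 319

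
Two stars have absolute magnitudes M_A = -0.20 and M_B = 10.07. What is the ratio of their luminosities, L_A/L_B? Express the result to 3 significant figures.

ΔM = M_A − M_B = -10.27
L_A/L_B = 10^(−0.4 ΔM) = 10^4.108 = 12820

L_A/L_B ≈ 12800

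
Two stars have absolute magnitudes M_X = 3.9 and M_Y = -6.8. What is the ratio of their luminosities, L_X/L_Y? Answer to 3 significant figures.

L_X/L_Y ≈ 5.25×10^-5

ΔM = M_X − M_Y = 10.7
L_X/L_Y = 10^(−0.4 ΔM) = 10^-4.280 = 5.248×10^-5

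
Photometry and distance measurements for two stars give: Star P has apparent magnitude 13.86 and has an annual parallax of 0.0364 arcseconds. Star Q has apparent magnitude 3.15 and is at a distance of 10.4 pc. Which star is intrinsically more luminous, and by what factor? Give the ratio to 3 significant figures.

Star Q is more luminous, by a factor of 2760.

Star P: d = 1/p = 1/0.0364″ = 27.47 pc
Star P: M = m − 5 log₁₀ d + 5 = 13.86 − 5·1.4389 + 5 = 11.666
Star Q: M = m − 5 log₁₀ d + 5 = 3.15 − 5·1.0170 + 5 = 3.065
ΔM = M_P − M_Q = 11.666 − (3.065) = 8.601; smaller M is more luminous → Star Q.
L ratio = 10^(0.4 |ΔM|) = 10^3.440 = 2756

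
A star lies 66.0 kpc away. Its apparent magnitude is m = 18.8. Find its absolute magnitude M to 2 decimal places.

d = 66.0 kpc = 66000 pc
5 log₁₀(d/10 pc) = 5 log₁₀(66000) − 5 = 19.098
M = m − 5 log₁₀(d/10) = 18.8 − 19.098 = -0.298

M ≈ -0.30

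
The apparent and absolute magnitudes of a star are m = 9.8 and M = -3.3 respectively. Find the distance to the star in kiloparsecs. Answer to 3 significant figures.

d ≈ 4.17 kpc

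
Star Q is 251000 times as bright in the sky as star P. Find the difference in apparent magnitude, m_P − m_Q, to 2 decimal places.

m_P − m_Q ≈ 13.50

Pogson: Δm = −2.5 log₁₀(ratio) = −2.5 log₁₀(251000) = −2.5 × 5.3997 = -13.499
Star Q is brighter so has the smaller magnitude: m_P − m_Q is positive.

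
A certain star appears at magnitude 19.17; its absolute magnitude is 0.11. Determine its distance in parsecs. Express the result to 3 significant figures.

μ = m − M = 19.060
m − M = 5 log₁₀ d − 5
log₁₀ d = (m − M)/5 + 1 = 4.8120
d = 10^4.8120 = 64860 pc

d ≈ 64900 pc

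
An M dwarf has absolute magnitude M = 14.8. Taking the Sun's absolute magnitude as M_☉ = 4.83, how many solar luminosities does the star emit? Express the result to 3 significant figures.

L/L_☉ ≈ 1.03×10^-4

M − M_☉ = 14.8 − 4.83 = 9.970
L/L_☉ = 10^(−0.4 (M − M_☉)) = 10^-3.988 = 1.028×10^-4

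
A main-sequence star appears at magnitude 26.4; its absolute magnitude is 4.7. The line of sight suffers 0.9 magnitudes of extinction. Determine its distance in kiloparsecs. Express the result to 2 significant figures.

d ≈ 140 kpc

m − M = 5 log₁₀(d/10 pc) + A  ⇒  26.4 − (4.7) − 0.9 = 5 log₁₀(d/10)
20.800 = 5 log₁₀(d/10)
log₁₀ d = (m − M − A)/5 + 1 = 5.1600
d = 10^5.1600 = 144500 pc
= 144.5 kpc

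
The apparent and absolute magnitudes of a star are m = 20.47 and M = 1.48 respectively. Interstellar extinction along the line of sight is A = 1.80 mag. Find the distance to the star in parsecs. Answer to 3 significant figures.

m − M = 5 log₁₀(d/10 pc) + A  ⇒  20.47 − (1.48) − 1.80 = 5 log₁₀(d/10)
17.190 = 5 log₁₀(d/10)
log₁₀ d = (m − M − A)/5 + 1 = 4.4380
d = 10^4.4380 = 27420 pc

d ≈ 27400 pc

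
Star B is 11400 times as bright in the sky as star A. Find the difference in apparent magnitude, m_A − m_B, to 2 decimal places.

Pogson: Δm = −2.5 log₁₀(ratio) = −2.5 log₁₀(11400) = −2.5 × 4.0569 = -10.142
Star B is brighter so has the smaller magnitude: m_A − m_B is positive.

m_A − m_B ≈ 10.14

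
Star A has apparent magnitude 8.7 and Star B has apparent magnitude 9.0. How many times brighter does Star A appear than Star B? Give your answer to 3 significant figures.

Δm = 8.7 − (9.0) = -0.3
Flux ratio = 10^(−0.4 Δm) = 10^(−0.4 × -0.3) = 10^0.120 = 1.318

1.32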